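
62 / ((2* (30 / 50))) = 155 / 3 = 51.67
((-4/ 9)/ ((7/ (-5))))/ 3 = 0.11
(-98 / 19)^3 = -941192 / 6859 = -137.22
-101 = -101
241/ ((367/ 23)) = 5543/ 367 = 15.10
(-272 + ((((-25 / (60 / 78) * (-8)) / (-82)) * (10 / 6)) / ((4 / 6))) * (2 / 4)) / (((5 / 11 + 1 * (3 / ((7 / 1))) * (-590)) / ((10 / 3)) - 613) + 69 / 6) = 580811 / 1425324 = 0.41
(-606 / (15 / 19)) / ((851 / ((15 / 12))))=-1919 / 1702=-1.13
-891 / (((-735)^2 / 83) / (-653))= 5365701 / 60025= 89.39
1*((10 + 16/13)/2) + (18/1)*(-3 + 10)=1711/13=131.62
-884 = -884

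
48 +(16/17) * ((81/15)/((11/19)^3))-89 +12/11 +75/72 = -34420273/2715240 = -12.68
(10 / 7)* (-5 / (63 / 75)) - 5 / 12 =-5245 / 588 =-8.92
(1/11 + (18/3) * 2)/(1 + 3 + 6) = 133/110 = 1.21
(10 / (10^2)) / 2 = 1 / 20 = 0.05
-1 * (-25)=25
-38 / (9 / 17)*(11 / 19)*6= -748 / 3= -249.33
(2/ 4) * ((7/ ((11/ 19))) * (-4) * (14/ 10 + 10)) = -275.67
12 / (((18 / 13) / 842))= 21892 / 3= 7297.33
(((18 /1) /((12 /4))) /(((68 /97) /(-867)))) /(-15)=494.70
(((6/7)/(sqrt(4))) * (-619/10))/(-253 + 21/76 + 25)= 23522/201915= 0.12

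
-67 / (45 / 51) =-1139 / 15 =-75.93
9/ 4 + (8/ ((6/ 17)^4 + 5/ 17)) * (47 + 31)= 208701165/ 103444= 2017.53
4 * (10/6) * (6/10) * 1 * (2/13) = 0.62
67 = 67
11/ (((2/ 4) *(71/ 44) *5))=968/ 355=2.73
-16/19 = -0.84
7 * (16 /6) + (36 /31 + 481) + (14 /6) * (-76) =30085 /93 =323.49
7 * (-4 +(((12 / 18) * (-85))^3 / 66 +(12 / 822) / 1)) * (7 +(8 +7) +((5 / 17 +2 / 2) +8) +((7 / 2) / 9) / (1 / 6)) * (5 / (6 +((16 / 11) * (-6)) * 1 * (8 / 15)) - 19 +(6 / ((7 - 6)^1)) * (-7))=37229747.48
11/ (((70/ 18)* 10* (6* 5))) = 33/ 3500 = 0.01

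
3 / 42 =1 / 14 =0.07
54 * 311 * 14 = 235116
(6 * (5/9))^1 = 3.33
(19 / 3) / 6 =19 / 18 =1.06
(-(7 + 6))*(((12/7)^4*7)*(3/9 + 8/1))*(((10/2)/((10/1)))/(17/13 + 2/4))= -29203200/16121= -1811.50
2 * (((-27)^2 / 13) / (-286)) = -729 / 1859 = -0.39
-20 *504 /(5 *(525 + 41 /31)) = -3.83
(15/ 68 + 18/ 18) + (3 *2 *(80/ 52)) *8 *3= 196919/ 884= 222.76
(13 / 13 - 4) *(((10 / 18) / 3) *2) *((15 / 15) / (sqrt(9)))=-10 / 27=-0.37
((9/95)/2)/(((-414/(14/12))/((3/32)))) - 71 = -39714567/559360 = -71.00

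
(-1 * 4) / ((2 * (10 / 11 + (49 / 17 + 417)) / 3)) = -561 / 39344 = -0.01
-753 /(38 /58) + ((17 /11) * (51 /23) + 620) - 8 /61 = -154243284 /293227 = -526.02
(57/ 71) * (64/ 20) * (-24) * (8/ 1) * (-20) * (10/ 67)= 7004160/ 4757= 1472.39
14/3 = 4.67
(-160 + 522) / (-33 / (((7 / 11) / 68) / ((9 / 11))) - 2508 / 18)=-3801 / 31757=-0.12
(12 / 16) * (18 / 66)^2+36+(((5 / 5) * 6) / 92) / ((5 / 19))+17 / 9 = 19132151 / 500940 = 38.19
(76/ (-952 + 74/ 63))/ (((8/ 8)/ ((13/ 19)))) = -1638/ 29951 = -0.05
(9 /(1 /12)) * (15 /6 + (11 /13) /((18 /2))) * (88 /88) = 3642 /13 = 280.15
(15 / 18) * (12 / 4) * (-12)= -30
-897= -897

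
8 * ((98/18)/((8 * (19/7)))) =343/171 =2.01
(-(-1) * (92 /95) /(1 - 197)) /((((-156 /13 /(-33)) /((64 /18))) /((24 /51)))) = -16192 /712215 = -0.02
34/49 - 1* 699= -34217/49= -698.31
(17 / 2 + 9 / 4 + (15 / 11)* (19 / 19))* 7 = 3731 / 44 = 84.80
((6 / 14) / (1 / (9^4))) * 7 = 19683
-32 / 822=-16 / 411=-0.04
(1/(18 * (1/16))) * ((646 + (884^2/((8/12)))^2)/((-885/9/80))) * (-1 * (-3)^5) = -14245790946644736/59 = -241454083841436.20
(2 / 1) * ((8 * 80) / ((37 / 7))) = 8960 / 37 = 242.16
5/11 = 0.45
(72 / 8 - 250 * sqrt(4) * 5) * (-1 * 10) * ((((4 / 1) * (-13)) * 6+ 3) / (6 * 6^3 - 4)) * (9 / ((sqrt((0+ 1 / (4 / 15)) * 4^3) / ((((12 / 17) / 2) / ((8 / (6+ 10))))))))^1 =-6927471 * sqrt(15) / 10982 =-2443.09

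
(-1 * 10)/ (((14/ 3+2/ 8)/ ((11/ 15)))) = -88/ 59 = -1.49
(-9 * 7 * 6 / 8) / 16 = -189 / 64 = -2.95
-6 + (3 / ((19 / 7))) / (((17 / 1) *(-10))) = -19401 / 3230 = -6.01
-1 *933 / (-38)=933 / 38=24.55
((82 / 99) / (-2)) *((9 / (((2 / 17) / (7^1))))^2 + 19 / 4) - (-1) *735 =-11684600 / 99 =-118026.26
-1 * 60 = -60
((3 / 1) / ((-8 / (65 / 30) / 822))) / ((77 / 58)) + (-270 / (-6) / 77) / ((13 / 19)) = -2010891 / 4004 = -502.22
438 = 438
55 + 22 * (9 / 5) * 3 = 869 / 5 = 173.80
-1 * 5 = -5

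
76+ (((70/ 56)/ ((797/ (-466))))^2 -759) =-1734033763/ 2540836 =-682.47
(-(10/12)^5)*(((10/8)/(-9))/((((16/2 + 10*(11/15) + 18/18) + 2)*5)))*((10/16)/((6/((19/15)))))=11875/147806208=0.00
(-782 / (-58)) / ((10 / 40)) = 1564 / 29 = 53.93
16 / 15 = 1.07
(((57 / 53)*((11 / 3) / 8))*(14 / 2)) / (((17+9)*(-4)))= -1463 / 44096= -0.03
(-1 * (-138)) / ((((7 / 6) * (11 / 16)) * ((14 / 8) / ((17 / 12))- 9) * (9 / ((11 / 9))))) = -6256 / 2079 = -3.01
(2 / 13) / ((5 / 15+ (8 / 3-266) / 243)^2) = 1062882 / 3889717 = 0.27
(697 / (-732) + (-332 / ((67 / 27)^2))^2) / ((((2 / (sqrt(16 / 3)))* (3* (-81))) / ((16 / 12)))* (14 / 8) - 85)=-8.05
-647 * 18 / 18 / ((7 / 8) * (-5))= 5176 / 35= 147.89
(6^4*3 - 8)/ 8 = 485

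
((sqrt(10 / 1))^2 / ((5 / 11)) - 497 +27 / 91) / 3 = -43198 / 273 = -158.23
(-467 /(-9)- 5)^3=75151448 /729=103088.41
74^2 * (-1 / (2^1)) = -2738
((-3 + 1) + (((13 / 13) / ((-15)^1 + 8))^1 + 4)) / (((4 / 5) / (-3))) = -195 / 28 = -6.96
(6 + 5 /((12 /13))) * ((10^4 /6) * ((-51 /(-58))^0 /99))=171250 /891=192.20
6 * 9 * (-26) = -1404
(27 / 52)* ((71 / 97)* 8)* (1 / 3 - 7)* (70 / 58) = -894600 / 36569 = -24.46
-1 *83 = -83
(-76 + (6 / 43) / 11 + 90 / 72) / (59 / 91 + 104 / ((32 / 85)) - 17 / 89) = -1145222897 / 4240071803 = -0.27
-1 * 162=-162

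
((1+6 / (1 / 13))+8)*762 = 66294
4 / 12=1 / 3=0.33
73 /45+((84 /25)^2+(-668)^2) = 2510082629 /5625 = 446236.91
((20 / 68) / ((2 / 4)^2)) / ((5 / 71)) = 16.71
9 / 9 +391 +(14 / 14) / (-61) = 23911 / 61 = 391.98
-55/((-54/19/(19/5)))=3971/54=73.54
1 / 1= 1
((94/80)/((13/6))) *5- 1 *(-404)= 21149/52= 406.71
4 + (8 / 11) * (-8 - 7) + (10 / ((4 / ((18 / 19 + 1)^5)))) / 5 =386416479 / 54474178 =7.09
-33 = -33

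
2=2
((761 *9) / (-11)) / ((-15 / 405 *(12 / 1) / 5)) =308205 / 44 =7004.66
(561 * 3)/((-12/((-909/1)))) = 509949/4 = 127487.25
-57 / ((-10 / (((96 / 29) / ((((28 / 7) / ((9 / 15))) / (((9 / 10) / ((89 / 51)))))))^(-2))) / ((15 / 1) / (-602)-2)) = -19286051790125 / 109581087168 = -176.00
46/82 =23/41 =0.56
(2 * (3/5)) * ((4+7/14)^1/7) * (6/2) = 81/35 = 2.31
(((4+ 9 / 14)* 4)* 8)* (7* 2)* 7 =14560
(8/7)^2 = 1.31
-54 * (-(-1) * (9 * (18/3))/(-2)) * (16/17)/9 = 2592/17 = 152.47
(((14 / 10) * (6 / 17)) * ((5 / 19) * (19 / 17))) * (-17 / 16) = -21 / 136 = -0.15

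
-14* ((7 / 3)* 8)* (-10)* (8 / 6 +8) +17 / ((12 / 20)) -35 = 219460 / 9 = 24384.44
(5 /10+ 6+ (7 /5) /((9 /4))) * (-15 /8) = -641 /48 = -13.35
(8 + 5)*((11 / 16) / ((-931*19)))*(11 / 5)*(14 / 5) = -1573 / 505400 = -0.00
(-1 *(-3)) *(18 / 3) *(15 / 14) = 135 / 7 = 19.29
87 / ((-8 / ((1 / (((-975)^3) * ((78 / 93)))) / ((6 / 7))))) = 6293 / 385573500000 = 0.00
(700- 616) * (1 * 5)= 420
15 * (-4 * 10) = -600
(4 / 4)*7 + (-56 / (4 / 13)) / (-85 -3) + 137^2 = 826235 / 44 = 18778.07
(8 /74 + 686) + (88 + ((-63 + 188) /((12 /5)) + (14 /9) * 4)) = 1108775 /1332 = 832.41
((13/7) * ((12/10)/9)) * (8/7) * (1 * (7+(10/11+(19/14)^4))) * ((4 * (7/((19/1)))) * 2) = 496675192/52689945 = 9.43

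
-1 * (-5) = 5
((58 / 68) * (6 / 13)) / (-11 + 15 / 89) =-7743 / 213044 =-0.04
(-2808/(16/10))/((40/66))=-11583/4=-2895.75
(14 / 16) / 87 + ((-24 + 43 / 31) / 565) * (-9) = 4513669 / 12190440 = 0.37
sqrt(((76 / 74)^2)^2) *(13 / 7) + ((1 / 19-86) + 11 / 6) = -89751379 / 1092462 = -82.16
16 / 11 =1.45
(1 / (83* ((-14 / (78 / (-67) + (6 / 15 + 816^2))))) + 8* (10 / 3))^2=14773506951424 / 49491225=298507.60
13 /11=1.18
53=53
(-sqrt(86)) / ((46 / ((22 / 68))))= -11 *sqrt(86) / 1564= -0.07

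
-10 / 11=-0.91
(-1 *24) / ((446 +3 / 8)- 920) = 64 / 1263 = 0.05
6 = 6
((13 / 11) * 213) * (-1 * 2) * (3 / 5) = -16614 / 55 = -302.07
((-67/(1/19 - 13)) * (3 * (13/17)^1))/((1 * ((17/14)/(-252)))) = -29192436/11849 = -2463.70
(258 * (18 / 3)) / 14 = 110.57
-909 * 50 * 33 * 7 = -10498950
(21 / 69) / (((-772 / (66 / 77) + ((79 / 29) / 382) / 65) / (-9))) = 136093230 / 44749464769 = 0.00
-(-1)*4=4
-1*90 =-90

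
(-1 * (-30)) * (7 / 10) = 21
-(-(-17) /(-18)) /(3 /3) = 17 /18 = 0.94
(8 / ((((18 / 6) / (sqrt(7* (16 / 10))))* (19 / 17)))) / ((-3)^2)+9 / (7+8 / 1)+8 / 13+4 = 272* sqrt(70) / 2565+339 / 65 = 6.10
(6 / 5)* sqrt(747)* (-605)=-2178* sqrt(83)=-19842.52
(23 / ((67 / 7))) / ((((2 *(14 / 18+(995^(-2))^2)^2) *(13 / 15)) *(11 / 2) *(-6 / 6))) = -187925969719009084379537109375 / 451015602475500016810813607936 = -0.42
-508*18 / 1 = -9144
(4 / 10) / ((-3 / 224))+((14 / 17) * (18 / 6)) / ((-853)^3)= -4726874033462 / 158265871635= -29.87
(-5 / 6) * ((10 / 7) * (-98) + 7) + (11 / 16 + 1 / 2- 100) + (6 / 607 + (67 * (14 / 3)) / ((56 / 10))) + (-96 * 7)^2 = 13159328711 / 29136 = 451651.86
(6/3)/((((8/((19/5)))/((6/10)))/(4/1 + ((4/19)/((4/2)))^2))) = 1086/475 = 2.29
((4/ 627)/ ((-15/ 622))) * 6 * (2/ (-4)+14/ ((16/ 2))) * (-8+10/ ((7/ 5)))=2488/ 1463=1.70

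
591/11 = 53.73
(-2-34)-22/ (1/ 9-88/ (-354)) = -18558/ 191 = -97.16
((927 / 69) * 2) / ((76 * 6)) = 103 / 1748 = 0.06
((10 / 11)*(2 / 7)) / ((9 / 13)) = 0.38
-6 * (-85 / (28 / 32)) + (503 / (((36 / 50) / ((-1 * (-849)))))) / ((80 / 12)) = 5014855 / 56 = 89550.98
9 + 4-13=0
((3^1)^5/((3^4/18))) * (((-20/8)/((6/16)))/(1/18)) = -6480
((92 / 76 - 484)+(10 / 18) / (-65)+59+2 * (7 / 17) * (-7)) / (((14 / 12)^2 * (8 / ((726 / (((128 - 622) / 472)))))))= 1390700473140 / 50820497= 27364.95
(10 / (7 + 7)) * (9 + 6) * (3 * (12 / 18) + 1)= 225 / 7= 32.14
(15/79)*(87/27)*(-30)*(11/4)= -7975/158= -50.47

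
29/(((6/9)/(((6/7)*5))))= 1305/7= 186.43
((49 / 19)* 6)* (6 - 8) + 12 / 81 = -15800 / 513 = -30.80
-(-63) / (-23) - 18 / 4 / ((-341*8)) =-343521 / 125488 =-2.74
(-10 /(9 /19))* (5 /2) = -475 /9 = -52.78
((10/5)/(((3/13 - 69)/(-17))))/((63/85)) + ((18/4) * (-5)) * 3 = -3764165/56322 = -66.83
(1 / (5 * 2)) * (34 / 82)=17 / 410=0.04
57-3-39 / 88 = 4713 / 88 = 53.56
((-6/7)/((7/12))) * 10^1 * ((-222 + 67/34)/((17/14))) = 5386320/2023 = 2662.54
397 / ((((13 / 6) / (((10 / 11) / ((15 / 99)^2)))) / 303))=142905708 / 65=2198549.35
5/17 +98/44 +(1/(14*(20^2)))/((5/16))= 2.52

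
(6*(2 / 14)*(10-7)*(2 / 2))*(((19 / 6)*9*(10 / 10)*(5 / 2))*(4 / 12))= 855 / 14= 61.07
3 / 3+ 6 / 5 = 11 / 5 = 2.20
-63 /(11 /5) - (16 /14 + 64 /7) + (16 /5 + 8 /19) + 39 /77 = -254522 /7315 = -34.79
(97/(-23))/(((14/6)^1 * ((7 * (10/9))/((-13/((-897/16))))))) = -6984/129605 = -0.05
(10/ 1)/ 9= 10/ 9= 1.11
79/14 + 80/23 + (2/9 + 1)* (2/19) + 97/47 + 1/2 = 15286294/1293957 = 11.81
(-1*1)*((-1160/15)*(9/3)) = 232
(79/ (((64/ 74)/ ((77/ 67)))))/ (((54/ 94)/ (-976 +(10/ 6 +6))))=-30730068985/ 173664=-176951.29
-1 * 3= -3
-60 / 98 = -30 / 49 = -0.61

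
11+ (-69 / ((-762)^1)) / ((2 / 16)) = 1489 / 127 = 11.72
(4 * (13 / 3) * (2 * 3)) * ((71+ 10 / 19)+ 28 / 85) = 12068888 / 1615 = 7473.00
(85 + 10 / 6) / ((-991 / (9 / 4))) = -195 / 991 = -0.20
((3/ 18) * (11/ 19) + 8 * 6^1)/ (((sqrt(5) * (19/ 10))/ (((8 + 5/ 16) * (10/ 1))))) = 191905 * sqrt(5)/ 456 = 941.04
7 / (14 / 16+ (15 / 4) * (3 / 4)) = 112 / 59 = 1.90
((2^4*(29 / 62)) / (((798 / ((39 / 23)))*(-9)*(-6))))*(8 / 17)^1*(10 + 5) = 30160 / 14508837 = 0.00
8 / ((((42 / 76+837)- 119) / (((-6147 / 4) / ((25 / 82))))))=-38308104 / 682625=-56.12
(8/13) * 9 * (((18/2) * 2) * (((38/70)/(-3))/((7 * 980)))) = -2052/780325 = -0.00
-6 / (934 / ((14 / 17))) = -42 / 7939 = -0.01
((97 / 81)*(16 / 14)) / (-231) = -0.01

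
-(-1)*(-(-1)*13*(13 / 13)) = 13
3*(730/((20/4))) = 438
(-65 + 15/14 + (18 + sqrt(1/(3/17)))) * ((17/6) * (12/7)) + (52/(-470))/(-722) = -927330748/4156915 + 34 * sqrt(51)/21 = -211.52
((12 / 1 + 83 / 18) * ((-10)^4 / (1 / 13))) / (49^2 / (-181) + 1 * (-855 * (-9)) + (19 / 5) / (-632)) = 11116042600000 / 39542774409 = 281.11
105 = 105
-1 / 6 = -0.17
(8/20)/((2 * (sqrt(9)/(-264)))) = -17.60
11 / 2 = 5.50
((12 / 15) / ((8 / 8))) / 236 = 1 / 295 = 0.00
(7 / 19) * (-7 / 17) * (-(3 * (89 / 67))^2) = 3493161 / 1449947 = 2.41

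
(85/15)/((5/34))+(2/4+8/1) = 1411/30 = 47.03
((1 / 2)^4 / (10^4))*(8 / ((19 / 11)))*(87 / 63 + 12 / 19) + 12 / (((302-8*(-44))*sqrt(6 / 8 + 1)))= 8833 / 151620000 + 4*sqrt(7) / 763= 0.01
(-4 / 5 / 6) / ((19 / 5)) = -2 / 57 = -0.04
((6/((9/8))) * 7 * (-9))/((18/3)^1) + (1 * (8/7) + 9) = -321/7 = -45.86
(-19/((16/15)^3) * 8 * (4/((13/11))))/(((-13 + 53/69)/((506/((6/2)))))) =4104577125/702208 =5845.24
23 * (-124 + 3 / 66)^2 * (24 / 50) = 513120501 / 3025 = 169626.61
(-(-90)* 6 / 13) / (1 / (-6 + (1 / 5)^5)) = -2024892 / 8125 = -249.22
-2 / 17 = -0.12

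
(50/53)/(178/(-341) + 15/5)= 3410/8957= 0.38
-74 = -74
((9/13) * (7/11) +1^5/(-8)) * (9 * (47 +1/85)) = 3245751/24310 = 133.52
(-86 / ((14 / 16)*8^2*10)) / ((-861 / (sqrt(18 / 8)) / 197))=8471 / 160720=0.05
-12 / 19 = -0.63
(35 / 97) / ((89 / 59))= 0.24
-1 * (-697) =697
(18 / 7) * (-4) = -72 / 7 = -10.29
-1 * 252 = -252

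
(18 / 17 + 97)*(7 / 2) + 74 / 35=410931 / 1190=345.32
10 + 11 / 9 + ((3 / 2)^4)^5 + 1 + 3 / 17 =535467162025 / 160432128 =3337.66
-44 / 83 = -0.53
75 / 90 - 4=-19 / 6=-3.17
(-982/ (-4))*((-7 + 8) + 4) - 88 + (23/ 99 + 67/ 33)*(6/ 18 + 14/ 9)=2038205/ 1782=1143.77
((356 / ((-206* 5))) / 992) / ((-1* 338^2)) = 89 / 29182487360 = 0.00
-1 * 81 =-81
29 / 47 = 0.62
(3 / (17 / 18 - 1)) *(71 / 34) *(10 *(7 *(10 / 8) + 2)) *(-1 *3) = 1236465 / 34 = 36366.62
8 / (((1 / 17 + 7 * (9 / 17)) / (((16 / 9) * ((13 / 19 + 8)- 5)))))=2380 / 171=13.92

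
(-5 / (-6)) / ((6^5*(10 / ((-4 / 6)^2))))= 1 / 209952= 0.00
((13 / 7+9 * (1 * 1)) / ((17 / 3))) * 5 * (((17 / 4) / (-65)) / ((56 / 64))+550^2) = 31381342248 / 10829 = 2897898.44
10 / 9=1.11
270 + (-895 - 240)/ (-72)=20575/ 72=285.76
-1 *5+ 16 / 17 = -69 / 17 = -4.06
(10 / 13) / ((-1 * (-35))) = 2 / 91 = 0.02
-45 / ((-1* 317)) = 45 / 317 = 0.14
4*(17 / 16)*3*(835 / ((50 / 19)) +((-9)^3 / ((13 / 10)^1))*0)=161823 / 40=4045.58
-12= -12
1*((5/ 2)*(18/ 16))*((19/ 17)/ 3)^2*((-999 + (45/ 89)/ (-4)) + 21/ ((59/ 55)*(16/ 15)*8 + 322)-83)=-422.39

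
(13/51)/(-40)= -13/2040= -0.01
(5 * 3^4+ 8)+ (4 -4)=413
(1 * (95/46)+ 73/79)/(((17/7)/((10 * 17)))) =380205/1817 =209.25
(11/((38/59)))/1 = 649/38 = 17.08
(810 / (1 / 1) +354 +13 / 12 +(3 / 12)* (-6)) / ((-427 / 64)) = -223408 / 1281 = -174.40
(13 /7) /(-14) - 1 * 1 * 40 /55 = -927 /1078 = -0.86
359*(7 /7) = 359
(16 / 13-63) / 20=-803 / 260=-3.09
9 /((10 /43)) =387 /10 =38.70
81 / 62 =1.31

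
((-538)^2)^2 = 83777829136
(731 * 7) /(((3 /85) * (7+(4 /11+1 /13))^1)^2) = 108000882275 /1455552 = 74199.26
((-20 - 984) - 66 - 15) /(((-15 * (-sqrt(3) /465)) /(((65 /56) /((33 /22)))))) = -312325 * sqrt(3) /36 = -15026.74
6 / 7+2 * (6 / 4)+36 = 279 / 7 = 39.86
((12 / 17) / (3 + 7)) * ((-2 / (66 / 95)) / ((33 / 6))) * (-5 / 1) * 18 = 3.33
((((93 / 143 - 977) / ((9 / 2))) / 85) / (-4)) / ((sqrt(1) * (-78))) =-69809 / 8532810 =-0.01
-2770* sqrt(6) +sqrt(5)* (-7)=-6800.74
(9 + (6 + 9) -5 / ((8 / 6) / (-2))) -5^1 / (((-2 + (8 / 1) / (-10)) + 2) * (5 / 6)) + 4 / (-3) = 113 / 3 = 37.67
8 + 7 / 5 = 47 / 5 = 9.40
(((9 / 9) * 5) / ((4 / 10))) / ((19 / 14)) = 175 / 19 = 9.21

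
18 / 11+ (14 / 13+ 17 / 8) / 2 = 3.24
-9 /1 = -9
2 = 2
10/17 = 0.59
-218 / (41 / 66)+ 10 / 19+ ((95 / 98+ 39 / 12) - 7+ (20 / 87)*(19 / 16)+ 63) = -962749265 / 3320877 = -289.91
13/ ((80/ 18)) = 117/ 40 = 2.92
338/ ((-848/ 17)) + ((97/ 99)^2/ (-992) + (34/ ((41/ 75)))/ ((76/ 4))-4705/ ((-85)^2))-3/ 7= -18609570729111953/ 4060329474468960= -4.58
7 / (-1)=-7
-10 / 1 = -10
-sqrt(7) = -2.65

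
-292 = -292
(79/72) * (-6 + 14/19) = -1975/342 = -5.77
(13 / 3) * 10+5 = 145 / 3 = 48.33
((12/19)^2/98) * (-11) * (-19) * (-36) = -30.63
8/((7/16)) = 128/7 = 18.29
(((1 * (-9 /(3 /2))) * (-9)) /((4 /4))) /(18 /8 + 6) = 72 /11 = 6.55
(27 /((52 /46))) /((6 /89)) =18423 /52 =354.29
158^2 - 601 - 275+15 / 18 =144533 / 6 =24088.83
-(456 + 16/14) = -3200/7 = -457.14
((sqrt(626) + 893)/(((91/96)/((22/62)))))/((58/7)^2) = 1848 * sqrt(626)/338923 + 1650264/338923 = 5.01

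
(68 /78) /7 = 34 /273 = 0.12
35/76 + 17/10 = 821/380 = 2.16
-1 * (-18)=18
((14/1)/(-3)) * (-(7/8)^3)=2401/768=3.13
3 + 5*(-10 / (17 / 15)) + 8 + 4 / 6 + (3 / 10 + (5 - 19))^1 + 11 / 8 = -91343 / 2040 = -44.78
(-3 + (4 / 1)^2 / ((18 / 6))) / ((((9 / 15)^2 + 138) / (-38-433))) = -27475 / 3459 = -7.94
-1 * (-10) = 10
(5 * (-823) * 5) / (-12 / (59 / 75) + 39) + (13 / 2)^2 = -4618931 / 5604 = -824.22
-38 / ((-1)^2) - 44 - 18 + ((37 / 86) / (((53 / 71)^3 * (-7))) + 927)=74105767251 / 89623954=826.85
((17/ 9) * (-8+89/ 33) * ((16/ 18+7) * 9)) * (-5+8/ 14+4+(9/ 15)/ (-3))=447.04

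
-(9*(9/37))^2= -6561/1369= -4.79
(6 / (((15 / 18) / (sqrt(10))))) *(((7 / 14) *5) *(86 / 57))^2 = 36980 *sqrt(10) / 361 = 323.94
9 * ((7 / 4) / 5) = 63 / 20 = 3.15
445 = 445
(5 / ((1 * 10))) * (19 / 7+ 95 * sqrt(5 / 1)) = 19 / 14+ 95 * sqrt(5) / 2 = 107.57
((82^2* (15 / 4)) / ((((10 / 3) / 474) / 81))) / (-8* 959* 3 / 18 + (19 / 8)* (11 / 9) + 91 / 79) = -1651973877144 / 7249993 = -227858.69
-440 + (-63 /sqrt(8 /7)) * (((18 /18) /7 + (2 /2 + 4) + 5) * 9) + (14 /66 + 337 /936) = -5751 * sqrt(14) /4 - 4524349 /10296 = -5819.00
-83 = -83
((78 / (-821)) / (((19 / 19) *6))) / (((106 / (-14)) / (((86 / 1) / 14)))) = 559 / 43513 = 0.01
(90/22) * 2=90/11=8.18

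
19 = 19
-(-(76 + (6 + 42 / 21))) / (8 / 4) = 42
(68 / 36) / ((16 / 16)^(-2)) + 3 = 4.89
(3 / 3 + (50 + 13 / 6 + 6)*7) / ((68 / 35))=85715 / 408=210.09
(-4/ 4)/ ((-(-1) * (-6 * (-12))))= -1/ 72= -0.01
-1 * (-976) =976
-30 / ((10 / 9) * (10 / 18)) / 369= -27 / 205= -0.13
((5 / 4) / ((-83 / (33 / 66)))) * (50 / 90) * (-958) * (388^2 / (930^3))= 4506911 / 6008546790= 0.00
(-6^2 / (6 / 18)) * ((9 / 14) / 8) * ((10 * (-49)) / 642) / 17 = 2835 / 7276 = 0.39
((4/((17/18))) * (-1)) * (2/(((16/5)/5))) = -225/17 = -13.24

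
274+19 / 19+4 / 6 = 827 / 3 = 275.67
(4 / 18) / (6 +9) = 2 / 135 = 0.01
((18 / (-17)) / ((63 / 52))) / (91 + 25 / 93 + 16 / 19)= -1767 / 186235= -0.01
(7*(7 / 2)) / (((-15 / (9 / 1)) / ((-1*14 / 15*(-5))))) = -343 / 5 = -68.60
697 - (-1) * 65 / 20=2801 / 4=700.25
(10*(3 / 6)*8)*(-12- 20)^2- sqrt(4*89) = 40960- 2*sqrt(89) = 40941.13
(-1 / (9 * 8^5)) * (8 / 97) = -1 / 3575808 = -0.00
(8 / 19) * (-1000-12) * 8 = -3408.84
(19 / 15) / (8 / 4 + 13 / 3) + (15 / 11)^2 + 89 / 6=61321 / 3630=16.89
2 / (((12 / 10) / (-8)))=-40 / 3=-13.33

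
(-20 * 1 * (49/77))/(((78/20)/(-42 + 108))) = -2800/13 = -215.38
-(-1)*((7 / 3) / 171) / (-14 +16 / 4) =-7 / 5130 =-0.00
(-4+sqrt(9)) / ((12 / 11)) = -11 / 12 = -0.92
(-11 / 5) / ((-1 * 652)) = 11 / 3260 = 0.00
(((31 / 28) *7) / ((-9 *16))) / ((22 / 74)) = -1147 / 6336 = -0.18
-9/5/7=-9/35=-0.26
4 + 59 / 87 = 407 / 87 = 4.68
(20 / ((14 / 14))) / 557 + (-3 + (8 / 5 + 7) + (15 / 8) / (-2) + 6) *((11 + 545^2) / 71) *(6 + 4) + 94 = 35289448015 / 79094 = 446170.99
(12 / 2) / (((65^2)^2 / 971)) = 5826 / 17850625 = 0.00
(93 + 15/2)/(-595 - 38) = -67/422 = -0.16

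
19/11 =1.73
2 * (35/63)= 10/9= 1.11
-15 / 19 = -0.79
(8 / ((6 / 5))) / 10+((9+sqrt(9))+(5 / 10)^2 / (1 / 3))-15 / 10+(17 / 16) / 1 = 623 / 48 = 12.98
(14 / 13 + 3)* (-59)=-3127 / 13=-240.54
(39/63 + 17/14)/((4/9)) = 33/8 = 4.12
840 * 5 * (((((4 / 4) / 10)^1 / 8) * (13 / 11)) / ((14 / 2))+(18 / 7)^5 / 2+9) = 14468288595 / 52822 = 273906.49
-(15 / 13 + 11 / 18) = -413 / 234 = -1.76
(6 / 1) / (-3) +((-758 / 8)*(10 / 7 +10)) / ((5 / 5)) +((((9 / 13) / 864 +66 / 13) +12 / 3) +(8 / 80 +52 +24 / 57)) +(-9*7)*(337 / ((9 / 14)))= -28258160503 / 829920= -34049.26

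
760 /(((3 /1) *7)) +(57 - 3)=1894 /21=90.19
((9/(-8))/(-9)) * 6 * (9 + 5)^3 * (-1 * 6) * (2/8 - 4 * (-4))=-200655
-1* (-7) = 7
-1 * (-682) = 682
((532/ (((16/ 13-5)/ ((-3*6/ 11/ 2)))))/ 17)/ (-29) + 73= 2762261/ 37961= 72.77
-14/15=-0.93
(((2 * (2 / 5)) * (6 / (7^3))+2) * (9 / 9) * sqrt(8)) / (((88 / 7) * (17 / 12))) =942 * sqrt(2) / 4165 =0.32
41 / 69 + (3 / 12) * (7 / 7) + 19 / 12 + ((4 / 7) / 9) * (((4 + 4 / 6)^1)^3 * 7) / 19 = 1020461 / 212382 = 4.80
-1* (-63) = 63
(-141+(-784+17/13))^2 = 144192064/169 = 853207.48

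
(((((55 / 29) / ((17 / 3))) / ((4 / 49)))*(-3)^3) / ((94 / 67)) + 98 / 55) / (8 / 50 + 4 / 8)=-3931255055 / 33644292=-116.85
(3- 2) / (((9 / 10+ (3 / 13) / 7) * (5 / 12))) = 728 / 283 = 2.57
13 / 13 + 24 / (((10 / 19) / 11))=2513 / 5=502.60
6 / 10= 0.60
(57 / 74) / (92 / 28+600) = 399 / 312502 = 0.00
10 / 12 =5 / 6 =0.83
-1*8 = -8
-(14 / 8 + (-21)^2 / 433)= -4795 / 1732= -2.77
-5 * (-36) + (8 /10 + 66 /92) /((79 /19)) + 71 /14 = 11792826 /63595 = 185.44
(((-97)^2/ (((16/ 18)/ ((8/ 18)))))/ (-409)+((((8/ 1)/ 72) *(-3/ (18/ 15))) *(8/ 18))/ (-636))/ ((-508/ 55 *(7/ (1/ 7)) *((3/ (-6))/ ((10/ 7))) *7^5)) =-16661764075/ 3856501390399497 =-0.00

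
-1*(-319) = 319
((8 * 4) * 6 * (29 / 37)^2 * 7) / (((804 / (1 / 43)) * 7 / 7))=94192 / 3944089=0.02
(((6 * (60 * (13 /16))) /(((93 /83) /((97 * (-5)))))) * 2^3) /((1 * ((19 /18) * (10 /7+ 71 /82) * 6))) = -69702.20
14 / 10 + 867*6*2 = 52027 / 5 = 10405.40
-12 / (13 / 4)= -48 / 13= -3.69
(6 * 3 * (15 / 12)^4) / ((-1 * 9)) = -625 / 128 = -4.88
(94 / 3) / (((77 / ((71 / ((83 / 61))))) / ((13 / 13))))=407114 / 19173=21.23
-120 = -120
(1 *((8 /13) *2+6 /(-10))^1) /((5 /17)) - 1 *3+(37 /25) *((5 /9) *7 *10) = 165848 /2925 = 56.70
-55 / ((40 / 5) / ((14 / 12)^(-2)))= -495 / 98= -5.05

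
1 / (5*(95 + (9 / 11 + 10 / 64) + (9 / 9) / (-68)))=5984 / 2871115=0.00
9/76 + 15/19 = 69/76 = 0.91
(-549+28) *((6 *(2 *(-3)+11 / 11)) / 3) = 5210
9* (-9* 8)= -648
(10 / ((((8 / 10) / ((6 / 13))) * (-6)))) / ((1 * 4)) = -25 / 104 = -0.24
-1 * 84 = -84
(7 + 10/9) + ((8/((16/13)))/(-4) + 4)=755/72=10.49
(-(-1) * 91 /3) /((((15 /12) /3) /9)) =3276 /5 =655.20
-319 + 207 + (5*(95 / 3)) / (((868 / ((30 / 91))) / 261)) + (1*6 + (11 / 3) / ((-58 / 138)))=-113420163 / 1145326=-99.03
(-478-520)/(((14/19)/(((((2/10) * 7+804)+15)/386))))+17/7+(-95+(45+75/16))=-315763391/108080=-2921.57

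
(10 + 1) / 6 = 11 / 6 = 1.83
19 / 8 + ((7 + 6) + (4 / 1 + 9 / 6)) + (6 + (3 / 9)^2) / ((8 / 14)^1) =2273 / 72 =31.57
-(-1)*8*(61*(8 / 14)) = 1952 / 7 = 278.86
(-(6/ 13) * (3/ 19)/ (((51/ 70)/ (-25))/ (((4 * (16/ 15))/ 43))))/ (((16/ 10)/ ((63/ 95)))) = 352800/ 3430583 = 0.10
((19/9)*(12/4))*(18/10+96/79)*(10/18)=7543/711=10.61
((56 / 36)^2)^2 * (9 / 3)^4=38416 / 81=474.27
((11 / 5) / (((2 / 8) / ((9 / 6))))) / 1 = 66 / 5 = 13.20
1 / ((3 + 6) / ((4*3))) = 4 / 3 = 1.33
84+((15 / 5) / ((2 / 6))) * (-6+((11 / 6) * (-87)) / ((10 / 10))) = -2811 / 2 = -1405.50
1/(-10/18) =-9/5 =-1.80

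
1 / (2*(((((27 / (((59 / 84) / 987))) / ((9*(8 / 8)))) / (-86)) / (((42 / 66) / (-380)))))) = 2537 / 148523760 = 0.00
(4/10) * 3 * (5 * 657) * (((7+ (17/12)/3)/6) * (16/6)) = 39274/3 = 13091.33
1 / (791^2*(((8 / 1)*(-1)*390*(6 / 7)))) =-1 / 1673249760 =-0.00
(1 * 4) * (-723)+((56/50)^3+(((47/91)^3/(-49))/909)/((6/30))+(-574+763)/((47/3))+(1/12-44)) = -288143479761629097989/98596617363562500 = -2922.45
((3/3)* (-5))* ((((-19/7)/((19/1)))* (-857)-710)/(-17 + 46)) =101.31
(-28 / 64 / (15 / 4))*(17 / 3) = -119 / 180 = -0.66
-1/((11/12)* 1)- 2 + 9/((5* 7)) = -1091/385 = -2.83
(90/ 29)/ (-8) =-45/ 116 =-0.39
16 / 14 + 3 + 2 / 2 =36 / 7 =5.14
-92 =-92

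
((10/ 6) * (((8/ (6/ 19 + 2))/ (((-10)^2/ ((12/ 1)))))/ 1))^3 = 54872/ 166375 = 0.33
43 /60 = 0.72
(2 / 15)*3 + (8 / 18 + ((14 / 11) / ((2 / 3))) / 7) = 553 / 495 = 1.12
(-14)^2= 196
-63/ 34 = -1.85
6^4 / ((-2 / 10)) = -6480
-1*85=-85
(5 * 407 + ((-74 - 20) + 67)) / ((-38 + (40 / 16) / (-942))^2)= 1.39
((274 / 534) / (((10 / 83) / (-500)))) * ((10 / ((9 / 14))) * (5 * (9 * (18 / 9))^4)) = -17386131235.96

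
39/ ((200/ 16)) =78/ 25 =3.12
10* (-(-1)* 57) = 570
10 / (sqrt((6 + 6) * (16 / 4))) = 5 * sqrt(3) / 6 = 1.44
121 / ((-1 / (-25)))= 3025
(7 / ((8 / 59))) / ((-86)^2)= 413 / 59168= 0.01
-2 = -2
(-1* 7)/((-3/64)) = 149.33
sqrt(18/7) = 3 *sqrt(14)/7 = 1.60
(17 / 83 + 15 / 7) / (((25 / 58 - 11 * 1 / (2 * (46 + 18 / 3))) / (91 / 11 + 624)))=2601058720 / 569961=4563.57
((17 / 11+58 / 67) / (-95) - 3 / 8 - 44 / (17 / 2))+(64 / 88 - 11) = -150920317 / 9522040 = -15.85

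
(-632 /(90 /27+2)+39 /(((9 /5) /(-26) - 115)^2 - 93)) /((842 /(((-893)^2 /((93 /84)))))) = -293956081862907471 /2899931952031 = -101366.54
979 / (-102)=-979 / 102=-9.60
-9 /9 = -1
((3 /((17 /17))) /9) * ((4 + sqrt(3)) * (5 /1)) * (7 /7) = 5 * sqrt(3) /3 + 20 /3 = 9.55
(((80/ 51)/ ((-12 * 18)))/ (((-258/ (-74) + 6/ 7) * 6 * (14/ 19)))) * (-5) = 703/ 371790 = 0.00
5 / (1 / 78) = 390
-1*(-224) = 224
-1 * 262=-262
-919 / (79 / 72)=-66168 / 79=-837.57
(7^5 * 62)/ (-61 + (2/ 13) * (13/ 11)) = -11462374/ 669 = -17133.59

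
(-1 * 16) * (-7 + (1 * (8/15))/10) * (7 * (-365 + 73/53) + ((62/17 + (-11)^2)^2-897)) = 1544260071808/1148775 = 1344266.78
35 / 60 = 7 / 12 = 0.58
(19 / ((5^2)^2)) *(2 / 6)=19 / 1875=0.01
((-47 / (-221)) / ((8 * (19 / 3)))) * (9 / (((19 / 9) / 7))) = 79947 / 638248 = 0.13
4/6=2/3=0.67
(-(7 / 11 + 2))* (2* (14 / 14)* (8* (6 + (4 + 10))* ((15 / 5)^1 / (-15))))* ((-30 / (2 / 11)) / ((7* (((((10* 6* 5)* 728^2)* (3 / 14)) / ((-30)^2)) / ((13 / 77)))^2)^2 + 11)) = -1856 / 8257207611492131947589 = -0.00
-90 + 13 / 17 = -89.24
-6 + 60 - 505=-451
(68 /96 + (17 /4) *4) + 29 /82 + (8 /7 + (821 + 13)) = 5876875 /6888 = 853.20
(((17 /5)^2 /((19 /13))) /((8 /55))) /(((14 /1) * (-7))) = -41327 /74480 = -0.55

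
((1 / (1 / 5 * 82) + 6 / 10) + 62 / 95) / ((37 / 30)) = 30699 / 28823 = 1.07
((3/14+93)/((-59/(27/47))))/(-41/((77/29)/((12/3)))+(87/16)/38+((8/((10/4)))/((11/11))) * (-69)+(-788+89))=589129200/637045529917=0.00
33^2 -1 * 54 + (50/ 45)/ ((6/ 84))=9455/ 9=1050.56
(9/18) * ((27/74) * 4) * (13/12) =117/148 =0.79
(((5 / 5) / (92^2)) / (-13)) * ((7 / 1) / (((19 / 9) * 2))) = -63 / 4181216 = -0.00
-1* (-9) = 9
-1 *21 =-21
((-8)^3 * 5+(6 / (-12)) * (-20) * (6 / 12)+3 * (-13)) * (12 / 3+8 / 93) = -985720 / 93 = -10599.14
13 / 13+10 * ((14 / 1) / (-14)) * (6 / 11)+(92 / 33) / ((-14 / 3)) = -389 / 77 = -5.05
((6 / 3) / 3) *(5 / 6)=5 / 9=0.56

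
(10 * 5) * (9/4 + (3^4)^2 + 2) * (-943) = -619103075/2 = -309551537.50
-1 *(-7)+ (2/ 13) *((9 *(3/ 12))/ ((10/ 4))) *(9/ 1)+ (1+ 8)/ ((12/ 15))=5069/ 260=19.50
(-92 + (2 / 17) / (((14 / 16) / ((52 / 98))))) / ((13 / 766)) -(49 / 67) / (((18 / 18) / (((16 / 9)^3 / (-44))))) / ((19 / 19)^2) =-220602411596920 / 40726905219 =-5416.63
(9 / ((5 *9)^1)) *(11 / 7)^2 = 121 / 245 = 0.49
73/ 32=2.28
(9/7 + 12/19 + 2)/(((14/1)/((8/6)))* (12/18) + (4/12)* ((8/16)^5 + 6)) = 50016/115045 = 0.43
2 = 2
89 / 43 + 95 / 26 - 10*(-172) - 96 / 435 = 279721279 / 162110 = 1725.50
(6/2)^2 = 9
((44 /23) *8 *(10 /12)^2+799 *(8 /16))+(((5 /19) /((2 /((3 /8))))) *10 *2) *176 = 4592267 /7866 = 583.81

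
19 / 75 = 0.25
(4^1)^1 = 4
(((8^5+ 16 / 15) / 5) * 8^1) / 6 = 1966144 / 225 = 8738.42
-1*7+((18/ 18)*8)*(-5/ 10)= -11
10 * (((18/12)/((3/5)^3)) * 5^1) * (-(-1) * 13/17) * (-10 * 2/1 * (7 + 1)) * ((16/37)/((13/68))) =-32000000/333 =-96096.10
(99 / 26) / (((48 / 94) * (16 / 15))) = 23265 / 3328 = 6.99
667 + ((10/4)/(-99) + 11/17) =2247215/3366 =667.62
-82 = -82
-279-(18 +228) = -525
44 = 44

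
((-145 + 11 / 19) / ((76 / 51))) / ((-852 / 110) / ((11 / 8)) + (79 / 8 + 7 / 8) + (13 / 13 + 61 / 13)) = -366886520 / 40920433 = -8.97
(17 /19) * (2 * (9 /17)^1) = 18 /19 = 0.95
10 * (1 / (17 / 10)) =100 / 17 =5.88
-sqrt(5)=-2.24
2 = 2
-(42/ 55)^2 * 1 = -1764/ 3025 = -0.58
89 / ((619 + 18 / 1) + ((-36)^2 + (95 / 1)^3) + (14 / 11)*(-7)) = 0.00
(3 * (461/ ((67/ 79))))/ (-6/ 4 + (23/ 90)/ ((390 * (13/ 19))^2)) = -1087.14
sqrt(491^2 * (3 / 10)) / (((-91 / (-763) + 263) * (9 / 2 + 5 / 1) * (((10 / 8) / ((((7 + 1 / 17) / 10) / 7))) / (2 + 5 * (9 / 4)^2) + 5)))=1230937 * sqrt(30) / 341770000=0.02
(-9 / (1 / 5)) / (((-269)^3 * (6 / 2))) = 15 / 19465109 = 0.00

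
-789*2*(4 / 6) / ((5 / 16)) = -16832 / 5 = -3366.40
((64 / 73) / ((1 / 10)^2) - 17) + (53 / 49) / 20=5059689 / 71540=70.73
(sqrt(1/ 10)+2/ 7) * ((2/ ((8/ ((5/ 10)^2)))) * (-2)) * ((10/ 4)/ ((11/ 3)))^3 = -675 * sqrt(10)/ 170368 - 3375/ 298144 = -0.02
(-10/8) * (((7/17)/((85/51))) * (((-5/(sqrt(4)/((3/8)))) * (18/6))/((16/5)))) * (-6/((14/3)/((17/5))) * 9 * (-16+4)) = 32805/256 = 128.14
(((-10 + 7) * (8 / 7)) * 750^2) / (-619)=13500000 / 4333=3115.62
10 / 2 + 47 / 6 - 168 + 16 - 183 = -322.17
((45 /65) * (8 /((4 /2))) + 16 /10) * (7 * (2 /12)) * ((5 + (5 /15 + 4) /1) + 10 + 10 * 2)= 200.50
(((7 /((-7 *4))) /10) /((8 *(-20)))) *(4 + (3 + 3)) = 1 /640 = 0.00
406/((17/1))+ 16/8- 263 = -4031/17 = -237.12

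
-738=-738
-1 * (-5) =5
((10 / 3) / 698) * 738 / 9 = 410 / 1047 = 0.39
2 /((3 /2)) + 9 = 10.33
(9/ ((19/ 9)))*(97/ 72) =873/ 152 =5.74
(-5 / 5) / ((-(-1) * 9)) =-1 / 9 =-0.11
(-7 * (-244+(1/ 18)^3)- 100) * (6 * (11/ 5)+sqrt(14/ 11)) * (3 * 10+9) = 121912037 * sqrt(154)/ 21384+1341032407/ 1620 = 898546.41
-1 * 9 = -9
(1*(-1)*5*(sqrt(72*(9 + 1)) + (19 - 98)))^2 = 174025 - 47400*sqrt(5) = 68035.38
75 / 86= 0.87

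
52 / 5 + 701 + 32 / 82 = 145917 / 205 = 711.79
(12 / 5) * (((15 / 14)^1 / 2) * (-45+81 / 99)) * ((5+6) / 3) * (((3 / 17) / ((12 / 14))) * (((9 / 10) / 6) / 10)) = -0.64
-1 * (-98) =98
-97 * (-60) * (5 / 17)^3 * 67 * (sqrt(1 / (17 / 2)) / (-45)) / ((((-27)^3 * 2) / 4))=6499000 * sqrt(34) / 4931831529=0.01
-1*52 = -52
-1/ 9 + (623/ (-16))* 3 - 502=-89125/ 144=-618.92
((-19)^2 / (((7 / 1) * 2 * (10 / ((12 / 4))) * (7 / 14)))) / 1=1083 / 70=15.47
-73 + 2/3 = -217/3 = -72.33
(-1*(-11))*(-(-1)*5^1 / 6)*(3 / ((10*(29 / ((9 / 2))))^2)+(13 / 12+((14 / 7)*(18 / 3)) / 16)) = 20360219 / 1211040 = 16.81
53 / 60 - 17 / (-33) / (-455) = 10597 / 12012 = 0.88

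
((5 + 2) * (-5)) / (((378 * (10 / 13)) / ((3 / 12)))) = -13 / 432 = -0.03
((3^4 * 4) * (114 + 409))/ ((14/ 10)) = 847260/ 7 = 121037.14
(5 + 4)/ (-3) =-3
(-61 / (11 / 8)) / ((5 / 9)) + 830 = 41258 / 55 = 750.15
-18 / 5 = -3.60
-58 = -58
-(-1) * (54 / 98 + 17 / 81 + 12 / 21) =5288 / 3969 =1.33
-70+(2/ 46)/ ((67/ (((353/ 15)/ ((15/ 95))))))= -4847443/ 69345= -69.90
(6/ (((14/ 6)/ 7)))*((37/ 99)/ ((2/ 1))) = 37/ 11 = 3.36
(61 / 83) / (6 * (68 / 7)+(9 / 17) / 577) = 4188443 / 332177205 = 0.01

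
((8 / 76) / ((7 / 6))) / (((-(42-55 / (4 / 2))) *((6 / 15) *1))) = -60 / 3857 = -0.02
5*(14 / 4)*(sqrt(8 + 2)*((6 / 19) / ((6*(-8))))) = -35*sqrt(10) / 304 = -0.36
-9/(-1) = 9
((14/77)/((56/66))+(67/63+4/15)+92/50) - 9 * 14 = -55177/450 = -122.62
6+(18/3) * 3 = 24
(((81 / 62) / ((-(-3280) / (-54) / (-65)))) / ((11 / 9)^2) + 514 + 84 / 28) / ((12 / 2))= 1274462063 / 14763936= 86.32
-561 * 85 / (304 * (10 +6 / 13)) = -36465 / 2432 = -14.99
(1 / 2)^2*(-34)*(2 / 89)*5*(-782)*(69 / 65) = 917286 / 1157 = 792.81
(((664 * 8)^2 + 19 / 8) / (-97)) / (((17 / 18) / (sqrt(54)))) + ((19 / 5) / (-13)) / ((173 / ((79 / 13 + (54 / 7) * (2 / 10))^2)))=-6094946817 * sqrt(6) / 6596 - 228381691 / 2327996125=-2263418.79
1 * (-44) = -44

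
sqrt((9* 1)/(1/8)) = 6* sqrt(2) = 8.49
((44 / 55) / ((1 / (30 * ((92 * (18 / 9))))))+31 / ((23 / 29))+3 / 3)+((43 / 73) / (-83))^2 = 3762559730217 / 844364063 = 4456.09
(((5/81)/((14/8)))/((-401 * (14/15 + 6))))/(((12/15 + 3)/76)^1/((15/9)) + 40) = -1250/3943983771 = -0.00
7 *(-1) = -7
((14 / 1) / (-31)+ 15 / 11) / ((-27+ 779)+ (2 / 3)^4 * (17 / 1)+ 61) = 25191 / 22548625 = 0.00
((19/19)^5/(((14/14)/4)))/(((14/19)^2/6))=2166/49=44.20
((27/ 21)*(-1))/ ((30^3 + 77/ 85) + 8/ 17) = -85/ 1785091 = -0.00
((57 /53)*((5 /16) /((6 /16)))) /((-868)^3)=-95 /69321035392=-0.00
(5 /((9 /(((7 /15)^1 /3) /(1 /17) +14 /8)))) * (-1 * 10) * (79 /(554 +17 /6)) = -312445 /90207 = -3.46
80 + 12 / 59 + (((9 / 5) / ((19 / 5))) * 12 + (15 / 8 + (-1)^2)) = 796023 / 8968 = 88.76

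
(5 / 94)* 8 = 20 / 47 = 0.43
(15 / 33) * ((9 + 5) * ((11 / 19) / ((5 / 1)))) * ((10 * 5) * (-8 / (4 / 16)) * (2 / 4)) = -11200 / 19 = -589.47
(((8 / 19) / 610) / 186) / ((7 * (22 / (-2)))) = -2 / 41497995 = -0.00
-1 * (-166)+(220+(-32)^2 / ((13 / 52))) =4482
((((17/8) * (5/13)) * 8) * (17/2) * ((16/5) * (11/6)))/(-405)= -12716/15795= -0.81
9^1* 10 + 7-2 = 95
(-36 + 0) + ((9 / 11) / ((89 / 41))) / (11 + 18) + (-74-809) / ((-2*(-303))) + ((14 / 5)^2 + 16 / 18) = -37053272477 / 1290370950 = -28.72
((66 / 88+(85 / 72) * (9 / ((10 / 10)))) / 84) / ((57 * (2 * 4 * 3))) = 13 / 131328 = 0.00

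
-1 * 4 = -4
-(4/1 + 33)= -37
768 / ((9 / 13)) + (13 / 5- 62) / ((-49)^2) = 39951749 / 36015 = 1109.31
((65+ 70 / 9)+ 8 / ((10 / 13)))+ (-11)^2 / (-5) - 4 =2474 / 45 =54.98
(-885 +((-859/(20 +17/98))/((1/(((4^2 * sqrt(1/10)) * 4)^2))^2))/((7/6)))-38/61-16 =-6154671496813/1004975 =-6124203.58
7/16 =0.44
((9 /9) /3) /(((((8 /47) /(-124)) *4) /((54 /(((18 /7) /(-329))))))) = 3355471 /8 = 419433.88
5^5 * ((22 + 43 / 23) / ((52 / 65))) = 8578125 / 92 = 93240.49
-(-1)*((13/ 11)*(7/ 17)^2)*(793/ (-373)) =-505141/ 1185767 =-0.43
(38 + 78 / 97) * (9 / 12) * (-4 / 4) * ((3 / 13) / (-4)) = 1.68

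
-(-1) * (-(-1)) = 1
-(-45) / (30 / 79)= 237 / 2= 118.50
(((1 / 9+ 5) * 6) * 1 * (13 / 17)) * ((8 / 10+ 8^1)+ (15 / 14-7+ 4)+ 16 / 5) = 28106 / 119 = 236.18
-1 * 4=-4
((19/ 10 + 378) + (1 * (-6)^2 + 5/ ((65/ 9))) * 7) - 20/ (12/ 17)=237281/ 390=608.41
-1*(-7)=7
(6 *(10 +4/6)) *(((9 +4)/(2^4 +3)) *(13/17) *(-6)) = -64896/323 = -200.92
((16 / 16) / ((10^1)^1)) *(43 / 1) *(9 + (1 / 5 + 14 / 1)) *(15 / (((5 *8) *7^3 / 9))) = 33669 / 34300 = 0.98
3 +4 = 7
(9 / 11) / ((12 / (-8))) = -0.55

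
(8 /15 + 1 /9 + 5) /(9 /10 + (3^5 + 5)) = 508 /22401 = 0.02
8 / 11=0.73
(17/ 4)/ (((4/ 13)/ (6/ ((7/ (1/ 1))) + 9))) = 15249/ 112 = 136.15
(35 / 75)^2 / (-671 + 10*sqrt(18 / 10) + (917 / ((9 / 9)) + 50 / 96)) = 9277072 / 10470387675- 75264*sqrt(5) / 3490129225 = 0.00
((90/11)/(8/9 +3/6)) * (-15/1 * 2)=-1944/11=-176.73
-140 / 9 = -15.56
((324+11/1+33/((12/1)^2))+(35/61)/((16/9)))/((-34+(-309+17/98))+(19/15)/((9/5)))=-54160092/55220677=-0.98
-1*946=-946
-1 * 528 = -528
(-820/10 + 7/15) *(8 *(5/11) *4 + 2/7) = -1396666/1155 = -1209.23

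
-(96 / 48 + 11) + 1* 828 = 815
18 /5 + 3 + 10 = 83 /5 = 16.60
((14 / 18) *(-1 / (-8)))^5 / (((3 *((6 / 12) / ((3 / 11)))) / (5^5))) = 52521875 / 10642046976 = 0.00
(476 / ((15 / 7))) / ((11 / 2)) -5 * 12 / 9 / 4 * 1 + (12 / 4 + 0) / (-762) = 1622641 / 41910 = 38.72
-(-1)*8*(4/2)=16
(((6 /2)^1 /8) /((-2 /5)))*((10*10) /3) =-125 /4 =-31.25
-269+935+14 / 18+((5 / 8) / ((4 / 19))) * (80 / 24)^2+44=53551 / 72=743.76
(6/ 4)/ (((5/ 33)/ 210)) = 2079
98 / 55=1.78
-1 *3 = -3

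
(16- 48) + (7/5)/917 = -20959/655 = -32.00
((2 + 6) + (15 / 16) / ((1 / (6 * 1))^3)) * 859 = 361639 / 2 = 180819.50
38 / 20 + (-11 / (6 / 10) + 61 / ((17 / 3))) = -2891 / 510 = -5.67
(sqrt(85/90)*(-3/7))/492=-sqrt(34)/6888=-0.00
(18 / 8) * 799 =7191 / 4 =1797.75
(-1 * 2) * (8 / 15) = -16 / 15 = -1.07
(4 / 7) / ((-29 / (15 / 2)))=-30 / 203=-0.15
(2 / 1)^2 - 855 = -851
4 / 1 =4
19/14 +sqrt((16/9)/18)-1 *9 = -107/14 +2 *sqrt(2)/9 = -7.33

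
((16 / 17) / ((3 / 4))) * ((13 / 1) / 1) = 832 / 51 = 16.31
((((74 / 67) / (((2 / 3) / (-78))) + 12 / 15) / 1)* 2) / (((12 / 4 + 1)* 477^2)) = -21511 / 76222215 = -0.00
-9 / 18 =-1 / 2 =-0.50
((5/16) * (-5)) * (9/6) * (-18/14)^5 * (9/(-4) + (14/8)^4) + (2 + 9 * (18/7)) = 11544074467/137682944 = 83.85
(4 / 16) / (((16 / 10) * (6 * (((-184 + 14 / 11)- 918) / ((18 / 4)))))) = -55 / 516608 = -0.00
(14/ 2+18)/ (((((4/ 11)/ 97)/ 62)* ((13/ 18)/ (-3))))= -22326975/ 13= -1717459.62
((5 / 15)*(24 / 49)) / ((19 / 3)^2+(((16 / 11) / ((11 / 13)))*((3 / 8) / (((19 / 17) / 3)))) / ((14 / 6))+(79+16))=82764 / 68867729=0.00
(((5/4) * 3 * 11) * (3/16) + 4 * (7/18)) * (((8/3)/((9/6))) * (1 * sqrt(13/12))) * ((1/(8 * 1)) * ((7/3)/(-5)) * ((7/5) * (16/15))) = -262199 * sqrt(39)/1093500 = -1.50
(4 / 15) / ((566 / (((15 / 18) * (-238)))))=-238 / 2547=-0.09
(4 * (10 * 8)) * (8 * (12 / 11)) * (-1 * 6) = -184320 / 11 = -16756.36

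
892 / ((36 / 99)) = 2453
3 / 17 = 0.18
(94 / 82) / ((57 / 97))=4559 / 2337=1.95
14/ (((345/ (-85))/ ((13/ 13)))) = -238/ 69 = -3.45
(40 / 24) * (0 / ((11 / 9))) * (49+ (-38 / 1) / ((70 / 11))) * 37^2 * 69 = 0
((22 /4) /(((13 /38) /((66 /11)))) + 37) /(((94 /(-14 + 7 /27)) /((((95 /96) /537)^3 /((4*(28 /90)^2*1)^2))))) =-49274948828125 /60497241688617517056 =-0.00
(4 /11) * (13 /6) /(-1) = -26 /33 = -0.79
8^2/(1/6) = 384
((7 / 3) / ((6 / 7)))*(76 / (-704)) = -931 / 3168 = -0.29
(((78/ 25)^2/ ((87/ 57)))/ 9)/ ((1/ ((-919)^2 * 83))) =900345943172/ 18125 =49674258.93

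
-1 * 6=-6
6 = 6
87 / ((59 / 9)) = 783 / 59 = 13.27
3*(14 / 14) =3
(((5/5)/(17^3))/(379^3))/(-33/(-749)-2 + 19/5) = 3745/1847102380640142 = 0.00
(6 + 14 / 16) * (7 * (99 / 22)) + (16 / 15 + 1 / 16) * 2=52517 / 240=218.82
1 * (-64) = -64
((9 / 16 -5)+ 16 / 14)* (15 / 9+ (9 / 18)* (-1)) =-123 / 32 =-3.84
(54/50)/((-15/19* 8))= -171/1000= -0.17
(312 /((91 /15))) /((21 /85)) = 10200 /49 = 208.16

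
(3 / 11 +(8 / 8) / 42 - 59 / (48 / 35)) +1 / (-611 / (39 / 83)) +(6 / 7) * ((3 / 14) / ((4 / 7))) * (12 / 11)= -610958401 / 14418096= -42.37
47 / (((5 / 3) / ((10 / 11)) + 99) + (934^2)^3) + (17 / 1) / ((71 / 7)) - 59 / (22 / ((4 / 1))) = -28157266376991929251127 / 3110882025807143431481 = -9.05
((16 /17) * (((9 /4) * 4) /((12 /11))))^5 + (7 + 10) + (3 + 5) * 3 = 40132856569 /1419857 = 28265.42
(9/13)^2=81/169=0.48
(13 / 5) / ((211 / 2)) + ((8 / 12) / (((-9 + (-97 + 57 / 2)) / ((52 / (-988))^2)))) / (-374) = 163232348 / 6623449305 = 0.02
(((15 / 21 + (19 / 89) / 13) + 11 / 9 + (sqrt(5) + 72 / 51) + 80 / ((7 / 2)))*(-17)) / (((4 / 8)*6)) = -32492711 / 218673 - 17*sqrt(5) / 3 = -161.26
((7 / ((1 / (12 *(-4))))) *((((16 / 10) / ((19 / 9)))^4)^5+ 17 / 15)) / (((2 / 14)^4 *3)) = -3288947541025042200625544897777925638362857136 / 10754577672256267030722313213348388671875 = -305818.38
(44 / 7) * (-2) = -88 / 7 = -12.57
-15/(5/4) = -12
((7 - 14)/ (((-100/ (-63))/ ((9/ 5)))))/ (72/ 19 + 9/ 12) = -1.75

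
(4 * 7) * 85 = 2380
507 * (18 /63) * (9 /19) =9126 /133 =68.62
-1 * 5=-5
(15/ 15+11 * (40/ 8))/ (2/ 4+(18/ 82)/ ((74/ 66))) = 169904/ 2111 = 80.49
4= 4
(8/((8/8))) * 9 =72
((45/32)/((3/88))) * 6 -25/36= 8885/36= 246.81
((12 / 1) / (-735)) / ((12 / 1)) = -1 / 735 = -0.00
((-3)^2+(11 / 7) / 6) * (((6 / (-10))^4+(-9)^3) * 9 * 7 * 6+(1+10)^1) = -66981426473 / 26250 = -2551673.39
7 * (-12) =-84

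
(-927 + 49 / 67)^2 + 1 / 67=3851443667 / 4489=857973.64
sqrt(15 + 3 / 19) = 12*sqrt(38) / 19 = 3.89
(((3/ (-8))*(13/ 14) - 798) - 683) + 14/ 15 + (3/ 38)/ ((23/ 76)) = -57193151/ 38640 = -1480.15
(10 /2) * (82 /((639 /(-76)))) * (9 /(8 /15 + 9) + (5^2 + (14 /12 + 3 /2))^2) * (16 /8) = -74743.87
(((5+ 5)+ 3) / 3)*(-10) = -130 / 3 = -43.33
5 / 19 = 0.26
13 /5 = 2.60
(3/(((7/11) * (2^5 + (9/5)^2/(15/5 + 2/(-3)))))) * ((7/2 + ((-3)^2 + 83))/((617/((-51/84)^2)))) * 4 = 45539175/1413211352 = 0.03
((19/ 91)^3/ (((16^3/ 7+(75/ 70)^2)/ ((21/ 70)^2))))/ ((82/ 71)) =4382901/ 3622856405350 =0.00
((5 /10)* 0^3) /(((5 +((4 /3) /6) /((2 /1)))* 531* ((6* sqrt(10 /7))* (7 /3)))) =0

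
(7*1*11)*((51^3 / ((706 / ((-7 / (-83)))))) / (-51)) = -1401939 / 58598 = -23.92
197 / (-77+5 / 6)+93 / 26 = 0.99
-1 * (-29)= 29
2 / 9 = 0.22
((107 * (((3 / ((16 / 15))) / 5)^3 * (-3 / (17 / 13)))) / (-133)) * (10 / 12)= 5070195 / 18522112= 0.27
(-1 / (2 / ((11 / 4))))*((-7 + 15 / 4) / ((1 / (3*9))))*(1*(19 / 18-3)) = -15015 / 64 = -234.61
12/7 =1.71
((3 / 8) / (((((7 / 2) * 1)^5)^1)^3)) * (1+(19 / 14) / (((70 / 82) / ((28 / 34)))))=16883712 / 2824799098416085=0.00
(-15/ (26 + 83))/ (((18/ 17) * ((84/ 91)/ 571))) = -630955/ 7848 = -80.40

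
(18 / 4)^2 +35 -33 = 89 / 4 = 22.25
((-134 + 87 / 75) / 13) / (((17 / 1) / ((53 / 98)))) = -176013 / 541450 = -0.33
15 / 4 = 3.75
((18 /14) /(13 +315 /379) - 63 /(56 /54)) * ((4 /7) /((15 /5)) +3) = -99416811 /513716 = -193.52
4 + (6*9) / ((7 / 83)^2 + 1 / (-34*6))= 75901652 / 3107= 24429.24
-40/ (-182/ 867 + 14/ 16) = -277440/ 4613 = -60.14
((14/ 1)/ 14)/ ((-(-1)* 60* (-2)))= -1/ 120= -0.01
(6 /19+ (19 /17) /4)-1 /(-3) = 3599 /3876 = 0.93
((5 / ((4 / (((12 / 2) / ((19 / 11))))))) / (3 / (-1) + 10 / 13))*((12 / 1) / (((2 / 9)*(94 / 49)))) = -2837835 / 51794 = -54.79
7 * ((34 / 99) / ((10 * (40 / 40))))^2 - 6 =-1468127 / 245025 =-5.99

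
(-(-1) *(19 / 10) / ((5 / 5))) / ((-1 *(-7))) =19 / 70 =0.27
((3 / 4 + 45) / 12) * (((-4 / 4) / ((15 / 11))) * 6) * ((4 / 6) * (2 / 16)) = -671 / 480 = -1.40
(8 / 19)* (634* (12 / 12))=5072 / 19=266.95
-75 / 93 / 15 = -5 / 93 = -0.05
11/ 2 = 5.50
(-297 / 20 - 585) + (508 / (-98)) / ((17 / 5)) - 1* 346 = -15783261 / 16660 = -947.37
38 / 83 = 0.46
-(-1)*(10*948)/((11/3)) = 28440/11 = 2585.45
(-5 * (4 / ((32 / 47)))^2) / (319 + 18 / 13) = -0.54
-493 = -493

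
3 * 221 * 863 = 572169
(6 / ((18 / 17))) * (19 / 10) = 323 / 30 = 10.77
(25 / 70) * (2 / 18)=5 / 126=0.04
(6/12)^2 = 1/4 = 0.25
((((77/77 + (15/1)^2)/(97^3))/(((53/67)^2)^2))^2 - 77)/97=-3993264573671873388696078697/5030476177376390266171041793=-0.79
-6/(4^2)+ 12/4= 21/8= 2.62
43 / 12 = 3.58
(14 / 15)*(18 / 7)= 12 / 5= 2.40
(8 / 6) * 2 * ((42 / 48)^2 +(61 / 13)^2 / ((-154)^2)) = 49157585 / 24048024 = 2.04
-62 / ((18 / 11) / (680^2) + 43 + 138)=-157678400 / 460319209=-0.34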